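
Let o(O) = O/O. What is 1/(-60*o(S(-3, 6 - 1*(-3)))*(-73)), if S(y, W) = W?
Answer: 1/4380 ≈ 0.00022831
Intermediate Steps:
o(O) = 1
1/(-60*o(S(-3, 6 - 1*(-3)))*(-73)) = 1/(-60*1*(-73)) = 1/(-60*(-73)) = 1/4380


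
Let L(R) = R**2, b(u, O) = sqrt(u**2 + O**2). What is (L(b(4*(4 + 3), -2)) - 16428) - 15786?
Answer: -31426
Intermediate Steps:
b(u, O) = sqrt(O**2 + u**2)
(L(b(4*(4 + 3), -2)) - 16428) - 15786 = ((sqrt((-2)**2 + (4*(4 + 3))**2))**2 - 16428) - 15786 = ((sqrt(4 + (4*7)**2))**2 - 16428) - 15786 = ((sqrt(4 + 28**2))**2 - 16428) - 15786 = ((sqrt(4 + 784))**2 - 16428) - 15786 = ((sqrt(788))**2 - 16428) - 15786 = ((2*sqrt(197))**2 - 16428) - 15786 = (788 - 16428) - 15786 = -15640 - 15786 = -31426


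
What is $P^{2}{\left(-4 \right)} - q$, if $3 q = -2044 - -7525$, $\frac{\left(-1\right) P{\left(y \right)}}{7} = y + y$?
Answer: $1309$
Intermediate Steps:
$P{\left(y \right)} = - 14 y$ ($P{\left(y \right)} = - 7 \left(y + y\right) = - 7 \cdot 2 y = - 14 y$)
$q = 1827$ ($q = \frac{-2044 - -7525}{3} = \frac{-2044 + 7525}{3} = \frac{1}{3} \cdot 5481 = 1827$)
$P^{2}{\left(-4 \right)} - q = \left(\left(-14\right) \left(-4\right)\right)^{2} - 1827 = 56^{2} - 1827 = 3136 - 1827 = 1309$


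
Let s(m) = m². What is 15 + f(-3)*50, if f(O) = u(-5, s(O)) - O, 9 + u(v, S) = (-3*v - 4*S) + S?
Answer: -885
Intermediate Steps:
u(v, S) = -9 - 3*S - 3*v (u(v, S) = -9 + ((-3*v - 4*S) + S) = -9 + ((-4*S - 3*v) + S) = -9 + (-3*S - 3*v) = -9 - 3*S - 3*v)
f(O) = 6 - O - 3*O² (f(O) = (-9 - 3*O² - 3*(-5)) - O = (-9 - 3*O² + 15) - O = (6 - 3*O²) - O = 6 - O - 3*O²)
15 + f(-3)*50 = 15 + (6 - 1*(-3) - 3*(-3)²)*50 = 15 + (6 + 3 - 3*9)*50 = 15 + (6 + 3 - 27)*50 = 15 - 18*50 = 15 - 900 = -885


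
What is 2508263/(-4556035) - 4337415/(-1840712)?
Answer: 15144424746269/8386348296920 ≈ 1.8058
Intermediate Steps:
2508263/(-4556035) - 4337415/(-1840712) = 2508263*(-1/4556035) - 4337415*(-1/1840712) = -2508263/4556035 + 4337415/1840712 = 15144424746269/8386348296920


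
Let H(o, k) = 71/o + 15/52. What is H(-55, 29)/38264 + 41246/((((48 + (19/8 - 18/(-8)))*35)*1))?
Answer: 1444400761339/64501012576 ≈ 22.393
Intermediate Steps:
H(o, k) = 15/52 + 71/o (H(o, k) = 71/o + 15*(1/52) = 71/o + 15/52 = 15/52 + 71/o)
H(-55, 29)/38264 + 41246/((((48 + (19/8 - 18/(-8)))*35)*1)) = (15/52 + 71/(-55))/38264 + 41246/((((48 + (19/8 - 18/(-8)))*35)*1)) = (15/52 + 71*(-1/55))*(1/38264) + 41246/((((48 + (19*(⅛) - 18*(-⅛)))*35)*1)) = (15/52 - 71/55)*(1/38264) + 41246/((((48 + (19/8 + 9/4))*35)*1)) = -2867/2860*1/38264 + 41246/((((48 + 37/8)*35)*1)) = -2867/109435040 + 41246/((((421/8)*35)*1)) = -2867/109435040 + 41246/(((14735/8)*1)) = -2867/109435040 + 41246/(14735/8) = -2867/109435040 + 41246*(8/14735) = -2867/109435040 + 329968/14735 = 1444400761339/64501012576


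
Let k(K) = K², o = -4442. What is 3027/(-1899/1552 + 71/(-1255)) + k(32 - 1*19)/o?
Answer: -26189873798693/11075847154 ≈ -2364.6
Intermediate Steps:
3027/(-1899/1552 + 71/(-1255)) + k(32 - 1*19)/o = 3027/(-1899/1552 + 71/(-1255)) + (32 - 1*19)²/(-4442) = 3027/(-1899*1/1552 + 71*(-1/1255)) + (32 - 19)²*(-1/4442) = 3027/(-1899/1552 - 71/1255) + 13²*(-1/4442) = 3027/(-2493437/1947760) + 169*(-1/4442) = 3027*(-1947760/2493437) - 169/4442 = -5895869520/2493437 - 169/4442 = -26189873798693/11075847154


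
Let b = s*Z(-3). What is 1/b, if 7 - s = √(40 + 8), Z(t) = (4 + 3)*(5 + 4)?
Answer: ⅑ + 4*√3/63 ≈ 0.22108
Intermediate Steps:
Z(t) = 63 (Z(t) = 7*9 = 63)
s = 7 - 4*√3 (s = 7 - √(40 + 8) = 7 - √48 = 7 - 4*√3 ≈ 0.071797)
b = 441 - 252*√3 (b = (7 - 4*√3)*63 = 441 - 252*√3 ≈ 4.5232)
1/b = 1/(441 - 252*√3)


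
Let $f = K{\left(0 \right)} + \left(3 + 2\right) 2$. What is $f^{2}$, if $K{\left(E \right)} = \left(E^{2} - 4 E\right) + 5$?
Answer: $225$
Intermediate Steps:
$K{\left(E \right)} = 5 + E^{2} - 4 E$
$f = 15$ ($f = \left(5 + 0^{2} - 0\right) + \left(3 + 2\right) 2 = \left(5 + 0 + 0\right) + 5 \cdot 2 = 5 + 10 = 15$)
$f^{2} = 15^{2} = 225$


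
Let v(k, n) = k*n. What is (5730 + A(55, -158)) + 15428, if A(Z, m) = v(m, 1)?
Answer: 21000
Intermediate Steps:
A(Z, m) = m (A(Z, m) = m*1 = m)
(5730 + A(55, -158)) + 15428 = (5730 - 158) + 15428 = 5572 + 15428 = 21000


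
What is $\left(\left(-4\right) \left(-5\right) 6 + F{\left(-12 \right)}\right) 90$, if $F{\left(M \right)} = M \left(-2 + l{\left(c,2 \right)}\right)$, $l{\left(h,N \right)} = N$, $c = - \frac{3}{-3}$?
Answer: $10800$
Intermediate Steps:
$c = 1$ ($c = \left(-3\right) \left(- \frac{1}{3}\right) = 1$)
$F{\left(M \right)} = 0$ ($F{\left(M \right)} = M \left(-2 + 2\right) = M 0 = 0$)
$\left(\left(-4\right) \left(-5\right) 6 + F{\left(-12 \right)}\right) 90 = \left(\left(-4\right) \left(-5\right) 6 + 0\right) 90 = \left(20 \cdot 6 + 0\right) 90 = \left(120 + 0\right) 90 = 120 \cdot 90 = 10800$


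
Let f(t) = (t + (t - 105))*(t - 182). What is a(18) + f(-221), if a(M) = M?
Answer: 220459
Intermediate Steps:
f(t) = (-182 + t)*(-105 + 2*t) (f(t) = (t + (-105 + t))*(-182 + t) = (-105 + 2*t)*(-182 + t) = (-182 + t)*(-105 + 2*t))
a(18) + f(-221) = 18 + (19110 - 469*(-221) + 2*(-221)²) = 18 + (19110 + 103649 + 2*48841) = 18 + (19110 + 103649 + 97682) = 18 + 220441 = 220459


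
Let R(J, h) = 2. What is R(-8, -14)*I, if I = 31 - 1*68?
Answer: -74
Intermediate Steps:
I = -37 (I = 31 - 68 = -37)
R(-8, -14)*I = 2*(-37) = -74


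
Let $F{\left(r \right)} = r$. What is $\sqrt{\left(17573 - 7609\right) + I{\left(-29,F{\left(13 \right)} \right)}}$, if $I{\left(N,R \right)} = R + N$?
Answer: $2 \sqrt{2487} \approx 99.74$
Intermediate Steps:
$I{\left(N,R \right)} = N + R$
$\sqrt{\left(17573 - 7609\right) + I{\left(-29,F{\left(13 \right)} \right)}} = \sqrt{\left(17573 - 7609\right) + \left(-29 + 13\right)} = \sqrt{\left(17573 - 7609\right) - 16} = \sqrt{9964 - 16} = \sqrt{9948} = 2 \sqrt{2487}$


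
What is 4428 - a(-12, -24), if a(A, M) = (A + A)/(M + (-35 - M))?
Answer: 154956/35 ≈ 4427.3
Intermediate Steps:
a(A, M) = -2*A/35 (a(A, M) = (2*A)/(-35) = (2*A)*(-1/35) = -2*A/35)
4428 - a(-12, -24) = 4428 - (-2)*(-12)/35 = 4428 - 1*24/35 = 4428 - 24/35 = 154956/35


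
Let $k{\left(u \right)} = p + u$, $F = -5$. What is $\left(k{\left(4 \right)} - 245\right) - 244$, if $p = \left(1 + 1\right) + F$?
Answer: $-488$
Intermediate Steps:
$p = -3$ ($p = \left(1 + 1\right) - 5 = 2 - 5 = -3$)
$k{\left(u \right)} = -3 + u$
$\left(k{\left(4 \right)} - 245\right) - 244 = \left(\left(-3 + 4\right) - 245\right) - 244 = \left(1 - 245\right) - 244 = -244 - 244 = -488$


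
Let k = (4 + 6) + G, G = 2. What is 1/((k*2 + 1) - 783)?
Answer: -1/758 ≈ -0.0013193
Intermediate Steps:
k = 12 (k = (4 + 6) + 2 = 10 + 2 = 12)
1/((k*2 + 1) - 783) = 1/((12*2 + 1) - 783) = 1/((24 + 1) - 783) = 1/(25 - 783) = 1/(-758) = -1/758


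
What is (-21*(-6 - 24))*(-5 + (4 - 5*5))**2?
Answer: 425880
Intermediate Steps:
(-21*(-6 - 24))*(-5 + (4 - 5*5))**2 = (-21*(-30))*(-5 + (4 - 25))**2 = 630*(-5 - 21)**2 = 630*(-26)**2 = 630*676 = 425880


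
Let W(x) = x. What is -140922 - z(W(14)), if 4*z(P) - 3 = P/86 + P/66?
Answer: -799878061/5676 ≈ -1.4092e+5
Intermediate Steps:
z(P) = ¾ + 19*P/2838 (z(P) = ¾ + (P/86 + P/66)/4 = ¾ + (38*P/1419)/4 = ¾ + 19*P/2838)
-140922 - z(W(14)) = -140922 - (¾ + (19/2838)*14) = -140922 - (¾ + 133/1419) = -140922 - 1*4789/5676 = -140922 - 4789/5676 = -799878061/5676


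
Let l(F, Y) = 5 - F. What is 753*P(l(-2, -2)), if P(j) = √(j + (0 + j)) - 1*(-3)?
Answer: 2259 + 753*√14 ≈ 5076.5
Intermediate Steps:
P(j) = 3 + √2*√j (P(j) = √(j + j) + 3 = √(2*j) + 3 = √2*√j + 3 = 3 + √2*√j)
753*P(l(-2, -2)) = 753*(3 + √2*√(5 - 1*(-2))) = 753*(3 + √2*√(5 + 2)) = 753*(3 + √2*√7) = 753*(3 + √14) = 2259 + 753*√14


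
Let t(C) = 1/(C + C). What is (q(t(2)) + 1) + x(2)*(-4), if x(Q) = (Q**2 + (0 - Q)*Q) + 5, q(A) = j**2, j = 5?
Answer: 6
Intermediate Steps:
t(C) = 1/(2*C)
q(A) = 25 (q(A) = 5**2 = 25)
x(Q) = 5 (x(Q) = (Q**2 + (-Q)*Q) + 5 = (Q**2 - Q**2) + 5 = 0 + 5 = 5)
(q(t(2)) + 1) + x(2)*(-4) = (25 + 1) + 5*(-4) = 26 - 20 = 6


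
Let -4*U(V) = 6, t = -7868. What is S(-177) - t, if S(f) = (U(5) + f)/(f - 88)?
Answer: 4170397/530 ≈ 7868.7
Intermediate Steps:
U(V) = -3/2 (U(V) = -¼*6 = -3/2)
S(f) = (-3/2 + f)/(-88 + f) (S(f) = (-3/2 + f)/(f - 88) = (-3/2 + f)/(-88 + f))
S(-177) - t = (-3/2 - 177)/(-88 - 177) - 1*(-7868) = -357/2/(-265) + 7868 = -1/265*(-357/2) + 7868 = 357/530 + 7868 = 4170397/530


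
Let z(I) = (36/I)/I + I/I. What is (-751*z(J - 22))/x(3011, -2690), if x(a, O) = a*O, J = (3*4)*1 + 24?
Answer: 21779/198439955 ≈ 0.00010975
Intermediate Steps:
J = 36 (J = 12*1 + 24 = 12 + 24 = 36)
x(a, O) = O*a
z(I) = 1 + 36/I² (z(I) = 36/I² + 1 = 1 + 36/I²)
(-751*z(J - 22))/x(3011, -2690) = (-751*(1 + 36/(36 - 22)²))/((-2690*3011)) = -751*(1 + 36/14²)/(-8099590) = -751*(1 + 36*(1/196))*(-1/8099590) = -751*(1 + 9/49)*(-1/8099590) = -751*58/49*(-1/8099590) = -43558/49*(-1/8099590) = 21779/198439955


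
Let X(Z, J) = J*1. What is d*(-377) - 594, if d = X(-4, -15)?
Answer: 5061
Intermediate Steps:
X(Z, J) = J
d = -15
d*(-377) - 594 = -15*(-377) - 594 = 5655 - 594 = 5061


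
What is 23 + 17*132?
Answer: 2267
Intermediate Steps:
23 + 17*132 = 23 + 2244 = 2267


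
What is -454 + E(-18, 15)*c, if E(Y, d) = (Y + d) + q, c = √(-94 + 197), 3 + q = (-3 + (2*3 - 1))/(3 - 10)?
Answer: -454 - 44*√103/7 ≈ -517.79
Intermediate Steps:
q = -23/7 (q = -3 + (-3 + (2*3 - 1))/(3 - 10) = -3 + (-3 + (6 - 1))/(-7) = -3 + (-3 + 5)*(-⅐) = -3 + 2*(-⅐) = -3 - 2/7 = -23/7 ≈ -3.2857)
c = √103 ≈ 10.149
E(Y, d) = -23/7 + Y + d (E(Y, d) = (Y + d) - 23/7 = -23/7 + Y + d)
-454 + E(-18, 15)*c = -454 + (-23/7 - 18 + 15)*√103 = -454 - 44*√103/7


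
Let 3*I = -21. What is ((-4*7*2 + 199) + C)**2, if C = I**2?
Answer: 36864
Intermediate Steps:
I = -7 (I = (1/3)*(-21) = -7)
C = 49 (C = (-7)**2 = 49)
((-4*7*2 + 199) + C)**2 = ((-4*7*2 + 199) + 49)**2 = ((-28*2 + 199) + 49)**2 = ((-56 + 199) + 49)**2 = (143 + 49)**2 = 192**2 = 36864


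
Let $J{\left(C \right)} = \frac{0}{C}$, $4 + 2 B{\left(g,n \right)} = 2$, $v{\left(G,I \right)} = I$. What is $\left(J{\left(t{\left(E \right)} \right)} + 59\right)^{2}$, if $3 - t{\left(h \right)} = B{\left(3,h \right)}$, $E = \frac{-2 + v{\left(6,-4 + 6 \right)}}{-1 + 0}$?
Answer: $3481$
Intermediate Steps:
$B{\left(g,n \right)} = -1$ ($B{\left(g,n \right)} = -2 + \frac{1}{2} \cdot 2 = -2 + 1 = -1$)
$E = 0$ ($E = \frac{-2 + \left(-4 + 6\right)}{-1 + 0} = \frac{-2 + 2}{-1} = 0 \left(-1\right) = 0$)
$t{\left(h \right)} = 4$ ($t{\left(h \right)} = 3 - -1 = 3 + 1 = 4$)
$J{\left(C \right)} = 0$
$\left(J{\left(t{\left(E \right)} \right)} + 59\right)^{2} = \left(0 + 59\right)^{2} = 59^{2} = 3481$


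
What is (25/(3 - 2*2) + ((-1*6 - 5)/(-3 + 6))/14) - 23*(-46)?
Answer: 43375/42 ≈ 1032.7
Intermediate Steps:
(25/(3 - 2*2) + ((-1*6 - 5)/(-3 + 6))/14) - 23*(-46) = (25/(3 - 4) + ((-6 - 5)/3)*(1/14)) + 1058 = (25/(-1) - 11*1/3*(1/14)) + 1058 = (25*(-1) - 11/3*1/14) + 1058 = (-25 - 11/42) + 1058 = -1061/42 + 1058 = 43375/42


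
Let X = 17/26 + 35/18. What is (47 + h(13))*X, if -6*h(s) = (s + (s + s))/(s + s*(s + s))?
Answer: 385624/3159 ≈ 122.07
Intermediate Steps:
X = 304/117 (X = 17*(1/26) + 35*(1/18) = 17/26 + 35/18 = 304/117 ≈ 2.5983)
h(s) = -s/(2*(s + 2*s²)) (h(s) = -(s + (s + s))/(6*(s + s*(s + s))) = -(s + 2*s)/(6*(s + s*(2*s))) = -3*s/(6*(s + 2*s²)) = -s/(2*(s + 2*s²)))
(47 + h(13))*X = (47 - 1/(2 + 4*13))*(304/117) = (47 - 1/(2 + 52))*(304/117) = (47 - 1/54)*(304/117) = (2537/54)*(304/117) = 385624/3159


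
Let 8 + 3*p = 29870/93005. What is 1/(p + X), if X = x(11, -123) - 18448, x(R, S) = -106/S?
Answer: -2287923/42211487992 ≈ -5.4201e-5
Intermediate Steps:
p = -142834/55803 (p = -8/3 + (29870/93005)/3 = -8/3 + (29870*(1/93005))/3 = -8/3 + (⅓)*(5974/18601) = -8/3 + 5974/55803 = -142834/55803 ≈ -2.5596)
X = -2268998/123 (X = -106/(-123) - 18448 = -106*(-1/123) - 18448 = 106/123 - 18448 = -2268998/123 ≈ -18447.)
1/(p + X) = 1/(-142834/55803 - 2268998/123) = 1/(-42211487992/2287923) = -2287923/42211487992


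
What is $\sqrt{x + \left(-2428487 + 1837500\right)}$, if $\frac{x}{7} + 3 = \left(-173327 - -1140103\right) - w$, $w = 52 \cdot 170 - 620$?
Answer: $6 \sqrt{169969} \approx 2473.6$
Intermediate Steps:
$w = 8220$ ($w = 8840 - 620 = 8220$)
$x = 6709871$ ($x = -21 + 7 \left(\left(-173327 - -1140103\right) - 8220\right) = -21 + 7 \left(\left(-173327 + 1140103\right) - 8220\right) = -21 + 7 \left(966776 - 8220\right) = -21 + 7 \cdot 958556 = -21 + 6709892 = 6709871$)
$\sqrt{x + \left(-2428487 + 1837500\right)} = \sqrt{6709871 + \left(-2428487 + 1837500\right)} = \sqrt{6709871 - 590987} = \sqrt{6118884} = 6 \sqrt{169969}$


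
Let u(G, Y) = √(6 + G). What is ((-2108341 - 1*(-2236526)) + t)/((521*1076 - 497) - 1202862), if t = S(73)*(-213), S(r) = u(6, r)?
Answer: -128185/642763 + 6*√3/9053 ≈ -0.19828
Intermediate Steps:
S(r) = 2*√3 (S(r) = √(6 + 6) = √12 = 2*√3)
t = -426*√3 (t = (2*√3)*(-213) = -426*√3 ≈ -737.85)
((-2108341 - 1*(-2236526)) + t)/((521*1076 - 497) - 1202862) = ((-2108341 - 1*(-2236526)) - 426*√3)/((521*1076 - 497) - 1202862) = ((-2108341 + 2236526) - 426*√3)/((560596 - 497) - 1202862) = (128185 - 426*√3)/(560099 - 1202862) = (128185 - 426*√3)/(-642763) = (128185 - 426*√3)*(-1/642763) = -128185/642763 + 6*√3/9053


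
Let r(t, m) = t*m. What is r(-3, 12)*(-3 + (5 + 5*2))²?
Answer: -5184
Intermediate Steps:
r(t, m) = m*t
r(-3, 12)*(-3 + (5 + 5*2))² = (12*(-3))*(-3 + (5 + 5*2))² = -36*(-3 + (5 + 10))² = -36*(-3 + 15)² = -36*12² = -36*144 = -5184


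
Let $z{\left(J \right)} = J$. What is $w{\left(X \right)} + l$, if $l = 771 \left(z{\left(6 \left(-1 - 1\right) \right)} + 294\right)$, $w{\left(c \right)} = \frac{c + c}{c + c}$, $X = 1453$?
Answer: $217423$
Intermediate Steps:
$w{\left(c \right)} = 1$ ($w{\left(c \right)} = \frac{2 c}{2 c} = 2 c \frac{1}{2 c} = 1$)
$l = 217422$ ($l = 771 \left(6 \left(-1 - 1\right) + 294\right) = 771 \left(6 \left(-2\right) + 294\right) = 771 \left(-12 + 294\right) = 771 \cdot 282 = 217422$)
$w{\left(X \right)} + l = 1 + 217422 = 217423$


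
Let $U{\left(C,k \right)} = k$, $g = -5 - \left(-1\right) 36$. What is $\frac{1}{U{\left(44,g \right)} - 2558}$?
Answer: $- \frac{1}{2527} \approx -0.00039573$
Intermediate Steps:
$g = 31$ ($g = -5 - -36 = -5 + 36 = 31$)
$\frac{1}{U{\left(44,g \right)} - 2558} = \frac{1}{31 - 2558} = \frac{1}{-2527} = - \frac{1}{2527}$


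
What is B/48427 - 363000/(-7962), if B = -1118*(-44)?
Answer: 2995111284/64262629 ≈ 46.607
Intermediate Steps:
B = 49192
B/48427 - 363000/(-7962) = 49192/48427 - 363000/(-7962) = 49192*(1/48427) - 363000*(-1/7962) = 49192/48427 + 60500/1327 = 2995111284/64262629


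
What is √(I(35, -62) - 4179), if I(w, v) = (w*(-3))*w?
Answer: I*√7854 ≈ 88.623*I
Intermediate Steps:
I(w, v) = -3*w² (I(w, v) = (-3*w)*w = -3*w²)
√(I(35, -62) - 4179) = √(-3*35² - 4179) = √(-3*1225 - 4179) = √(-3675 - 4179) = √(-7854) = I*√7854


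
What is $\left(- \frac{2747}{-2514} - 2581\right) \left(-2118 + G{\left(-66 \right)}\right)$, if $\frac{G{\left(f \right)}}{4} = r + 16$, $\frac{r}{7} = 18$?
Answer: $\frac{5026562425}{1257} \approx 3.9989 \cdot 10^{6}$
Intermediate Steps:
$r = 126$ ($r = 7 \cdot 18 = 126$)
$G{\left(f \right)} = 568$ ($G{\left(f \right)} = 4 \left(126 + 16\right) = 4 \cdot 142 = 568$)
$\left(- \frac{2747}{-2514} - 2581\right) \left(-2118 + G{\left(-66 \right)}\right) = \left(- \frac{2747}{-2514} - 2581\right) \left(-2118 + 568\right) = \left(\left(-2747\right) \left(- \frac{1}{2514}\right) - 2581\right) \left(-1550\right) = \left(\frac{2747}{2514} - 2581\right) \left(-1550\right) = \left(- \frac{6485887}{2514}\right) \left(-1550\right) = \frac{5026562425}{1257}$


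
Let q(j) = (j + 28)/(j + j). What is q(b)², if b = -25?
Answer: 9/2500 ≈ 0.0036000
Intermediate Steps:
q(j) = (28 + j)/(2*j) (q(j) = (28 + j)/((2*j)) = (28 + j)*(1/(2*j)) = (28 + j)/(2*j))
q(b)² = ((½)*(28 - 25)/(-25))² = ((½)*(-1/25)*3)² = (-3/50)² = 9/2500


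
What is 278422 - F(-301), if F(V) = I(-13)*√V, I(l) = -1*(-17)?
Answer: 278422 - 17*I*√301 ≈ 2.7842e+5 - 294.94*I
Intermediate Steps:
I(l) = 17
F(V) = 17*√V
278422 - F(-301) = 278422 - 17*√(-301) = 278422 - 17*I*√301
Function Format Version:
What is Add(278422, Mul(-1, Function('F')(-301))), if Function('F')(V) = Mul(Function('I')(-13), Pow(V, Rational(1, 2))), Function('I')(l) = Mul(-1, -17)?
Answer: Add(278422, Mul(-17, I, Pow(301, Rational(1, 2)))) ≈ Add(2.7842e+5, Mul(-294.94, I))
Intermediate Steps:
Function('I')(l) = 17
Function('F')(V) = Mul(17, Pow(V, Rational(1, 2)))
Add(278422, Mul(-1, Function('F')(-301))) = Add(278422, Mul(-1, Mul(17, Pow(-301, Rational(1, 2))))) = Add(278422, Mul(-1, Mul(17, Mul(I, Pow(301, Rational(1, 2)))))) = Add(278422, Mul(-1, Mul(17, I, Pow(301, Rational(1, 2))))) = Add(278422, Mul(-17, I, Pow(301, Rational(1, 2))))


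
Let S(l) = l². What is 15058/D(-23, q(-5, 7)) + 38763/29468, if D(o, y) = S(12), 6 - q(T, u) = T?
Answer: 56163877/530424 ≈ 105.88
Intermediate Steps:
q(T, u) = 6 - T
D(o, y) = 144 (D(o, y) = 12² = 144)
15058/D(-23, q(-5, 7)) + 38763/29468 = 15058/144 + 38763/29468 = 15058*(1/144) + 38763*(1/29468) = 7529/72 + 38763/29468 = 56163877/530424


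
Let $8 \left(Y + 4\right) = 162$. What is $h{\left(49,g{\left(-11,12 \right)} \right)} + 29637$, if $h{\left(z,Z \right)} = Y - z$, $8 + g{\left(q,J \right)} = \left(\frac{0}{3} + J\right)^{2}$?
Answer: $\frac{118417}{4} \approx 29604.0$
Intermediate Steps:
$Y = \frac{65}{4}$ ($Y = -4 + \frac{1}{8} \cdot 162 = -4 + \frac{81}{4} = \frac{65}{4} \approx 16.25$)
$g{\left(q,J \right)} = -8 + J^{2}$ ($g{\left(q,J \right)} = -8 + \left(\frac{0}{3} + J\right)^{2} = -8 + \left(0 \cdot \frac{1}{3} + J\right)^{2} = -8 + \left(0 + J\right)^{2} = -8 + J^{2}$)
$h{\left(z,Z \right)} = \frac{65}{4} - z$
$h{\left(49,g{\left(-11,12 \right)} \right)} + 29637 = \left(\frac{65}{4} - 49\right) + 29637 = - \frac{131}{4} + 29637 = \frac{118417}{4}$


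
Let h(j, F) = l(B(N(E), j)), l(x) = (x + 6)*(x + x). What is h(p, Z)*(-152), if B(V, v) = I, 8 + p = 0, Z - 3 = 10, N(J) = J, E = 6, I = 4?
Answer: -12160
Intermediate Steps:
Z = 13 (Z = 3 + 10 = 13)
p = -8 (p = -8 + 0 = -8)
B(V, v) = 4
l(x) = 2*x*(6 + x) (l(x) = (6 + x)*(2*x) = 2*x*(6 + x))
h(j, F) = 80 (h(j, F) = 2*4*(6 + 4) = 2*4*10 = 80)
h(p, Z)*(-152) = 80*(-152) = -12160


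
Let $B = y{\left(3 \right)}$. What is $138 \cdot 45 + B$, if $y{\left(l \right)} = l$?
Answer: $6213$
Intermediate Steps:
$B = 3$
$138 \cdot 45 + B = 138 \cdot 45 + 3 = 6210 + 3 = 6213$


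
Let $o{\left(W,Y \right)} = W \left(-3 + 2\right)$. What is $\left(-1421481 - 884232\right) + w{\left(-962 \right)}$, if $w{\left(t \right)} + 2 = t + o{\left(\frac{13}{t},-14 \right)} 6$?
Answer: $- \frac{85347046}{37} \approx -2.3067 \cdot 10^{6}$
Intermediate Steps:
$o{\left(W,Y \right)} = - W$ ($o{\left(W,Y \right)} = W \left(-1\right) = - W$)
$w{\left(t \right)} = -2 + t - \frac{78}{t}$ ($w{\left(t \right)} = -2 + \left(t + - \frac{13}{t} 6\right) = -2 + \left(t - \frac{78}{t}\right) = -2 + t - \frac{78}{t}$)
$\left(-1421481 - 884232\right) + w{\left(-962 \right)} = \left(-1421481 - 884232\right) - \left(964 - \frac{3}{37}\right) = -2305713 - \frac{35665}{37} = - \frac{85347046}{37}$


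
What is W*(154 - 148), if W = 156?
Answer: 936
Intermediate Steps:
W*(154 - 148) = 156*(154 - 148) = 156*6 = 936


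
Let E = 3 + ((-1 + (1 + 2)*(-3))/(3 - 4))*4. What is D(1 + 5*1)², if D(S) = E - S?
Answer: 1369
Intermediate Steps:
E = 43 (E = 3 + ((-1 + 3*(-3))/(-1))*4 = 3 + ((-1 - 9)*(-1))*4 = 3 - 10*(-1)*4 = 3 + 10*4 = 3 + 40 = 43)
D(S) = 43 - S
D(1 + 5*1)² = (43 - (1 + 5*1))² = (43 - (1 + 5))² = (43 - 1*6)² = (43 - 6)² = 37² = 1369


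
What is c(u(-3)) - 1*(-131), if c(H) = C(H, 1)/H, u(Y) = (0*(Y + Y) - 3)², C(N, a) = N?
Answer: 132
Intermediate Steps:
u(Y) = 9 (u(Y) = (0*(2*Y) - 3)² = (0 - 3)² = (-3)² = 9)
c(H) = 1 (c(H) = H/H = 1)
c(u(-3)) - 1*(-131) = 1 - 1*(-131) = 1 + 131 = 132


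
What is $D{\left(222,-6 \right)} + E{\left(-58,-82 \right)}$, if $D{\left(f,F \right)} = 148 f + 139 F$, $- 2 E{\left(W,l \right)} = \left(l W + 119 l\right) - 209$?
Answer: $\frac{69255}{2} \approx 34628.0$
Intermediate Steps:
$E{\left(W,l \right)} = \frac{209}{2} - \frac{119 l}{2} - \frac{W l}{2}$ ($E{\left(W,l \right)} = - \frac{\left(l W + 119 l\right) - 209}{2} = - \frac{\left(W l + 119 l\right) - 209}{2} = - \frac{\left(119 l + W l\right) - 209}{2} = - \frac{-209 + 119 l + W l}{2} = \frac{209}{2} - \frac{119 l}{2} - \frac{W l}{2}$)
$D{\left(f,F \right)} = 139 F + 148 f$
$D{\left(222,-6 \right)} + E{\left(-58,-82 \right)} = \left(139 \left(-6\right) + 148 \cdot 222\right) - \left(- \frac{9967}{2} + 2378\right) = \left(-834 + 32856\right) + \left(\frac{209}{2} + 4879 - 2378\right) = 32022 + \frac{5211}{2} = \frac{69255}{2}$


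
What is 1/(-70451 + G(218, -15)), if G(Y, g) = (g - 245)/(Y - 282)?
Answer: -16/1127151 ≈ -1.4195e-5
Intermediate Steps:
G(Y, g) = (-245 + g)/(-282 + Y)
1/(-70451 + G(218, -15)) = 1/(-70451 + (-245 - 15)/(-282 + 218)) = 1/(-70451 - 260/(-64)) = 1/(-70451 - 1/64*(-260)) = 1/(-70451 + 65/16) = 1/(-1127151/16) = -16/1127151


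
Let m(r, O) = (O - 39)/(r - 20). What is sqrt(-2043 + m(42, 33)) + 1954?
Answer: 1954 + 2*I*sqrt(61809)/11 ≈ 1954.0 + 45.203*I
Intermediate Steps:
m(r, O) = (-39 + O)/(-20 + r)
sqrt(-2043 + m(42, 33)) + 1954 = sqrt(-2043 + (-39 + 33)/(-20 + 42)) + 1954 = sqrt(-2043 - 6/22) + 1954 = sqrt(-2043 + (1/22)*(-6)) + 1954 = sqrt(-2043 - 3/11) + 1954 = sqrt(-22476/11) + 1954 = 2*I*sqrt(61809)/11 + 1954 = 1954 + 2*I*sqrt(61809)/11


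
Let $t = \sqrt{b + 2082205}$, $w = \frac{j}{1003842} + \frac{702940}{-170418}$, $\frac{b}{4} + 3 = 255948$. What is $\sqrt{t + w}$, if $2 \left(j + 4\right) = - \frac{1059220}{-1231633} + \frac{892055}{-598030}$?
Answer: $\frac{\sqrt{-8085156945496034796342938136198312670025346 + 1960131505094126187334783563188532617747856 \sqrt{3105985}}}{1400046965317280414316} \approx 41.932$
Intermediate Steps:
$b = 1023780$ ($b = -12 + 4 \cdot 255948 = -12 + 1023792 = 1023780$)
$j = - \frac{1271533380627}{294621393196}$ ($j = -4 + \frac{- \frac{1059220}{-1231633} + \frac{892055}{-598030}}{2} = -4 + \frac{\left(-1059220\right) \left(- \frac{1}{1231633}\right) + 892055 \left(- \frac{1}{598030}\right)}{2} = -4 + \frac{\frac{1059220}{1231633} - \frac{178411}{119606}}{2} = -4 + \frac{1}{2} \left(- \frac{93047807843}{147310696598}\right) = -4 - \frac{93047807843}{294621393196} = - \frac{1271533380627}{294621393196} \approx -4.3158$)
$w = - \frac{11549836749460424424787}{2800093930634560828632}$ ($w = - \frac{1271533380627}{294621393196 \cdot 1003842} + \frac{702940}{-170418} = \left(- \frac{1271533380627}{294621393196}\right) \frac{1}{1003842} + 702940 \left(- \frac{1}{170418}\right) = - \frac{423844460209}{98584442862886344} - \frac{351470}{85209} = - \frac{11549836749460424424787}{2800093930634560828632} \approx -4.1248$)
$t = \sqrt{3105985}$ ($t = \sqrt{1023780 + 2082205} = \sqrt{3105985} \approx 1762.4$)
$\sqrt{t + w} = \sqrt{\sqrt{3105985} - \frac{11549836749460424424787}{2800093930634560828632}} = \sqrt{- \frac{11549836749460424424787}{2800093930634560828632} + \sqrt{3105985}}$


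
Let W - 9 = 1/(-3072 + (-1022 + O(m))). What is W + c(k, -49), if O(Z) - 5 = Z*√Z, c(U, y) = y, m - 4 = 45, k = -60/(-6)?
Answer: -149841/3746 ≈ -40.000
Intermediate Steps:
k = 10 (k = -60*(-⅙) = 10)
m = 49 (m = 4 + 45 = 49)
O(Z) = 5 + Z^(3/2) (O(Z) = 5 + Z*√Z = 5 + Z^(3/2))
W = 33713/3746 (W = 9 + 1/(-3072 + (-1022 + (5 + 49^(3/2)))) = 9 + 1/(-3072 + (-1022 + (5 + 343))) = 9 + 1/(-3072 + (-1022 + 348)) = 9 + 1/(-3072 - 674) = 9 + 1/(-3746) = 9 - 1/3746 = 33713/3746 ≈ 8.9997)
W + c(k, -49) = 33713/3746 - 49 = -149841/3746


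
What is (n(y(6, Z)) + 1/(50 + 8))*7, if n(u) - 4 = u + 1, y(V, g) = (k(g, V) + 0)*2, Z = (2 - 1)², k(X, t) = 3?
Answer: 4473/58 ≈ 77.121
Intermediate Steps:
Z = 1 (Z = 1² = 1)
y(V, g) = 6 (y(V, g) = (3 + 0)*2 = 3*2 = 6)
n(u) = 5 + u (n(u) = 4 + (u + 1) = 4 + (1 + u) = 5 + u)
(n(y(6, Z)) + 1/(50 + 8))*7 = ((5 + 6) + 1/(50 + 8))*7 = (11 + 1/58)*7 = (639/58)*7 = 4473/58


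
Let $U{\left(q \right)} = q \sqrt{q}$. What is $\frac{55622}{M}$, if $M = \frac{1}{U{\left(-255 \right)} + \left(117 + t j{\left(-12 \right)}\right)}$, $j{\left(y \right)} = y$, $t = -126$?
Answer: $90608238 - 14183610 i \sqrt{255} \approx 9.0608 \cdot 10^{7} - 2.2649 \cdot 10^{8} i$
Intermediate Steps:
$U{\left(q \right)} = q^{\frac{3}{2}}$
$M = \frac{1}{1629 - 255 i \sqrt{255}}$ ($M = \frac{1}{\left(-255\right)^{\frac{3}{2}} + \left(117 - -1512\right)} = \frac{1}{- 255 i \sqrt{255} + \left(117 + 1512\right)} = \frac{1}{- 255 i \sqrt{255} + 1629} = \frac{1}{1629 - 255 i \sqrt{255}} \approx 8.4689 \cdot 10^{-5} + 0.0002117 i$)
$\frac{55622}{M} = \frac{55622}{\frac{181}{2137224} + \frac{85 i \sqrt{255}}{6411672}}$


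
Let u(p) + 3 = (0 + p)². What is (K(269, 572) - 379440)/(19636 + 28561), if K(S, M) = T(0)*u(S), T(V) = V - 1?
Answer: -451798/48197 ≈ -9.3740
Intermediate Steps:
T(V) = -1 + V
u(p) = -3 + p² (u(p) = -3 + (0 + p)² = -3 + p²)
K(S, M) = 3 - S² (K(S, M) = (-1 + 0)*(-3 + S²) = -(-3 + S²) = 3 - S²)
(K(269, 572) - 379440)/(19636 + 28561) = ((3 - 1*269²) - 379440)/(19636 + 28561) = ((3 - 1*72361) - 379440)/48197 = ((3 - 72361) - 379440)*(1/48197) = (-72358 - 379440)*(1/48197) = -451798*1/48197 = -451798/48197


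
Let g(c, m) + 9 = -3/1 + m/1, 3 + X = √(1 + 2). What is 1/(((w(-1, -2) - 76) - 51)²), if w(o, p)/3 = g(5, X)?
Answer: (172 - 3*√3)⁻² ≈ 3.5941e-5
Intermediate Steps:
X = -3 + √3 (X = -3 + √(1 + 2) = -3 + √3 ≈ -1.2680)
g(c, m) = -12 + m (g(c, m) = -9 + (-3/1 + m/1) = -9 + (-3*1 + m*1) = -9 + (-3 + m) = -12 + m)
w(o, p) = -45 + 3*√3 (w(o, p) = 3*(-12 + (-3 + √3)) = 3*(-15 + √3) = -45 + 3*√3)
1/(((w(-1, -2) - 76) - 51)²) = 1/((((-45 + 3*√3) - 76) - 51)²) = 1/(((-121 + 3*√3) - 51)²) = 1/((-172 + 3*√3)²) = (-172 + 3*√3)⁻²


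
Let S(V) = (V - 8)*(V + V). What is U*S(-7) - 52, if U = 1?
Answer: 158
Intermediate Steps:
S(V) = 2*V*(-8 + V) (S(V) = (-8 + V)*(2*V) = 2*V*(-8 + V))
U*S(-7) - 52 = 1*(2*(-7)*(-8 - 7)) - 52 = 1*(2*(-7)*(-15)) - 52 = 1*210 - 52 = 210 - 52 = 158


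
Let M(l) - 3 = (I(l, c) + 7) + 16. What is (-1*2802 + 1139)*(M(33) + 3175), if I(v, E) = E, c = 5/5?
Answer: -5324926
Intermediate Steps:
c = 1 (c = 5*(⅕) = 1)
M(l) = 27 (M(l) = 3 + ((1 + 7) + 16) = 3 + (8 + 16) = 3 + 24 = 27)
(-1*2802 + 1139)*(M(33) + 3175) = (-1*2802 + 1139)*(27 + 3175) = (-2802 + 1139)*3202 = -1663*3202 = -5324926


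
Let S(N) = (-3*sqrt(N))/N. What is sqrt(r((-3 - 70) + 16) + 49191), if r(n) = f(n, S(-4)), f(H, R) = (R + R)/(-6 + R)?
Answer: sqrt(14216233 - 136*I)/17 ≈ 221.79 - 0.0010609*I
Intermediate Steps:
S(N) = -3/sqrt(N)
f(H, R) = 2*R/(-6 + R) (f(H, R) = (2*R)/(-6 + R) = 2*R/(-6 + R))
r(n) = 4*I*(-6 - 3*I/2)/51 (r(n) = 2*(-(-3)*I/2)/(-6 - (-3)*I/2) = 2*(3*I/2)/(-6 + 3*I/2) = 2*(3*I/2)*(4*(-6 - 3*I/2)/153) = 4*I*(-6 - 3*I/2)/51)
sqrt(r((-3 - 70) + 16) + 49191) = sqrt((2/17 - 8*I/17) + 49191) = sqrt(836249/17 - 8*I/17)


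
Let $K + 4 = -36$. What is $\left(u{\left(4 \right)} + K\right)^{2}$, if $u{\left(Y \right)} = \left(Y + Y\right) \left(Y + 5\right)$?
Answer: $1024$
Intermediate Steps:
$K = -40$ ($K = -4 - 36 = -40$)
$u{\left(Y \right)} = 2 Y \left(5 + Y\right)$
$\left(u{\left(4 \right)} + K\right)^{2} = \left(2 \cdot 4 \left(5 + 4\right) - 40\right)^{2} = \left(2 \cdot 4 \cdot 9 - 40\right)^{2} = \left(72 - 40\right)^{2} = 32^{2} = 1024$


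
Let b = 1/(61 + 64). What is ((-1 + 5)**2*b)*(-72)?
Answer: -1152/125 ≈ -9.2160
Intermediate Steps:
b = 1/125 ≈ 0.0080000
((-1 + 5)**2*b)*(-72) = ((-1 + 5)**2*(1/125))*(-72) = (4**2*(1/125))*(-72) = (16*(1/125))*(-72) = (16/125)*(-72) = -1152/125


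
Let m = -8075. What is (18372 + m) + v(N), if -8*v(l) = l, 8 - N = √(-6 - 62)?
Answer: 10296 + I*√17/4 ≈ 10296.0 + 1.0308*I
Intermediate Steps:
N = 8 - 2*I*√17 (N = 8 - √(-6 - 62) = 8 - √(-68) = 8 - 2*I*√17 ≈ 8.0 - 8.2462*I)
v(l) = -l/8
(18372 + m) + v(N) = (18372 - 8075) - (8 - 2*I*√17)/8 = 10297 + (-1 + I*√17/4) = 10296 + I*√17/4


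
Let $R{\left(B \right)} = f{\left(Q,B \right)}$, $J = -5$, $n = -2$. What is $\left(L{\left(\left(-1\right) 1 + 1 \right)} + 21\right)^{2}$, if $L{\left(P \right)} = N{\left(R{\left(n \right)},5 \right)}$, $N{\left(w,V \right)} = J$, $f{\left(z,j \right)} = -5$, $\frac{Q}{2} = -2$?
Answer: $256$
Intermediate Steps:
$Q = -4$ ($Q = 2 \left(-2\right) = -4$)
$R{\left(B \right)} = -5$
$N{\left(w,V \right)} = -5$
$L{\left(P \right)} = -5$
$\left(L{\left(\left(-1\right) 1 + 1 \right)} + 21\right)^{2} = \left(-5 + 21\right)^{2} = 16^{2} = 256$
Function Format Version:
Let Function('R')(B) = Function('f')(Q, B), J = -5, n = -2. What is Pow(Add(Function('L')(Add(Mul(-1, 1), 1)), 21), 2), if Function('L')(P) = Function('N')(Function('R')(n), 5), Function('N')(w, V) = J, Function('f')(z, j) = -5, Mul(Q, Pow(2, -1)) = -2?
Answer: 256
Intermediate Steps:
Q = -4 (Q = Mul(2, -2) = -4)
Function('R')(B) = -5
Function('N')(w, V) = -5
Function('L')(P) = -5
Pow(Add(Function('L')(Add(Mul(-1, 1), 1)), 21), 2) = Pow(Add(-5, 21), 2) = Pow(16, 2) = 256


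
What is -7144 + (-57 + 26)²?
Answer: -6183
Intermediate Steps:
-7144 + (-57 + 26)² = -7144 + (-31)² = -7144 + 961 = -6183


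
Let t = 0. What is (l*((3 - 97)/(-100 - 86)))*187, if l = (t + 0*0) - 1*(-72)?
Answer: 210936/31 ≈ 6804.4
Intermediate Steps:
l = 72 (l = (0 + 0*0) - 1*(-72) = (0 + 0) + 72 = 0 + 72 = 72)
(l*((3 - 97)/(-100 - 86)))*187 = (72*((3 - 97)/(-100 - 86)))*187 = (72*(-94/(-186)))*187 = (72*(-94*(-1/186)))*187 = (72*(47/93))*187 = (1128/31)*187 = 210936/31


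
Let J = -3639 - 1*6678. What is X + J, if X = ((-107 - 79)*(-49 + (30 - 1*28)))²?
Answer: 76412247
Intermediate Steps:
X = 76422564 (X = (-186*(-49 + (30 - 28)))² = (-186*(-49 + 2))² = (-186*(-47))² = 8742² = 76422564)
J = -10317 (J = -3639 - 6678 = -10317)
X + J = 76422564 - 10317 = 76412247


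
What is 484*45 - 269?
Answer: 21511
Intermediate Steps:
484*45 - 269 = 21780 - 269 = 21511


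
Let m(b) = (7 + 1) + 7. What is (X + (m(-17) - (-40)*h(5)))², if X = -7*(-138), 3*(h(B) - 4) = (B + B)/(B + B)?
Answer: 11992369/9 ≈ 1.3325e+6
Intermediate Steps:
h(B) = 13/3 (h(B) = 4 + ((B + B)/(B + B))/3 = 4 + ((2*B)/((2*B)))/3 = 4 + ((2*B)*(1/(2*B)))/3 = 4 + (⅓)*1 = 4 + ⅓ = 13/3)
m(b) = 15 (m(b) = 8 + 7 = 15)
X = 966
(X + (m(-17) - (-40)*h(5)))² = (966 + (15 - (-40)*13/3))² = (966 + (15 - 1*(-520/3)))² = (966 + (15 + 520/3))² = (966 + 565/3)² = (3463/3)² = 11992369/9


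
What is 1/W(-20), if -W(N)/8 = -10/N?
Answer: -1/4 ≈ -0.25000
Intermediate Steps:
W(N) = 80/N (W(N) = -(-80)/N = 80/N)
1/W(-20) = 1/(80/(-20)) = 1/(80*(-1/20)) = 1/(-4) = -1/4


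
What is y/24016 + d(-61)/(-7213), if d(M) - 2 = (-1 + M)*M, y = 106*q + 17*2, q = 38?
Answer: -30788669/86613704 ≈ -0.35547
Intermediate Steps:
y = 4062 (y = 106*38 + 17*2 = 4028 + 34 = 4062)
d(M) = 2 + M*(-1 + M) (d(M) = 2 + (-1 + M)*M = 2 + M*(-1 + M))
y/24016 + d(-61)/(-7213) = 4062/24016 + (2 + (-61)**2 - 1*(-61))/(-7213) = 4062*(1/24016) + (2 + 3721 + 61)*(-1/7213) = 2031/12008 + 3784*(-1/7213) = 2031/12008 - 3784/7213 = -30788669/86613704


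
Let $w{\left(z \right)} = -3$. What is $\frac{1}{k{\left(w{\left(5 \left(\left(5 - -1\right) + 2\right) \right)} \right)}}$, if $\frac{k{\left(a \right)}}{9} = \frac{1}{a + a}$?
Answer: $- \frac{2}{3} \approx -0.66667$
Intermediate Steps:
$k{\left(a \right)} = \frac{9}{2 a}$ ($k{\left(a \right)} = \frac{9}{a + a} = \frac{9}{2 a}$)
$\frac{1}{k{\left(w{\left(5 \left(\left(5 - -1\right) + 2\right) \right)} \right)}} = \frac{1}{\frac{9}{2} \frac{1}{-3}} = \frac{1}{\frac{9}{2} \left(- \frac{1}{3}\right)} = \frac{1}{- \frac{3}{2}} = - \frac{2}{3}$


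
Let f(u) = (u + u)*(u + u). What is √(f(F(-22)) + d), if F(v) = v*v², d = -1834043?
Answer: √451685573 ≈ 21253.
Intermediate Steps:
F(v) = v³
f(u) = 4*u² (f(u) = (2*u)*(2*u) = 4*u²)
√(f(F(-22)) + d) = √(4*((-22)³)² - 1834043) = √(4*(-10648)² - 1834043) = √(4*113379904 - 1834043) = √(453519616 - 1834043) = √451685573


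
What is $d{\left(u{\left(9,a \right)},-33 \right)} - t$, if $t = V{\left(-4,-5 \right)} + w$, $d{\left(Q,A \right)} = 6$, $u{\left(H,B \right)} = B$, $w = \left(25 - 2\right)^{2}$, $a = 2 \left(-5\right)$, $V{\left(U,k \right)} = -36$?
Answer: $-487$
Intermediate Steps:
$a = -10$
$w = 529$ ($w = 23^{2} = 529$)
$t = 493$ ($t = -36 + 529 = 493$)
$d{\left(u{\left(9,a \right)},-33 \right)} - t = 6 - 493 = -487$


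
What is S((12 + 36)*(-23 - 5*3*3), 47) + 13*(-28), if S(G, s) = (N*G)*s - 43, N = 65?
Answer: -9971927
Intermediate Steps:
S(G, s) = -43 + 65*G*s (S(G, s) = (65*G)*s - 43 = 65*G*s - 43 = -43 + 65*G*s)
S((12 + 36)*(-23 - 5*3*3), 47) + 13*(-28) = (-43 + 65*((12 + 36)*(-23 - 5*3*3))*47) + 13*(-28) = (-43 + 65*(48*(-23 - 15*3))*47) - 364 = (-43 + 65*(48*(-23 - 45))*47) - 364 = (-43 + 65*(48*(-68))*47) - 364 = (-43 + 65*(-3264)*47) - 364 = (-43 - 9971520) - 364 = -9971563 - 364 = -9971927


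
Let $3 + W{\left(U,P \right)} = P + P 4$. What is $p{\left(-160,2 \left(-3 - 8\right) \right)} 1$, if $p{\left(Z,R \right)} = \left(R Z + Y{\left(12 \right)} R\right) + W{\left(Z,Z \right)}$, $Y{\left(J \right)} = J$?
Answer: $2453$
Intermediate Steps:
$W{\left(U,P \right)} = -3 + 5 P$ ($W{\left(U,P \right)} = -3 + \left(P + P 4\right) = -3 + \left(P + 4 P\right) = -3 + 5 P$)
$p{\left(Z,R \right)} = -3 + 5 Z + 12 R + R Z$ ($p{\left(Z,R \right)} = \left(R Z + 12 R\right) + \left(-3 + 5 Z\right) = \left(12 R + R Z\right) + \left(-3 + 5 Z\right) = -3 + 5 Z + 12 R + R Z$)
$p{\left(-160,2 \left(-3 - 8\right) \right)} 1 = \left(-3 + 5 \left(-160\right) + 12 \cdot 2 \left(-3 - 8\right) + 2 \left(-3 - 8\right) \left(-160\right)\right) 1 = \left(-3 - 800 + 12 \cdot 2 \left(-11\right) + 2 \left(-11\right) \left(-160\right)\right) 1 = \left(-3 - 800 + 12 \left(-22\right) - -3520\right) 1 = \left(-3 - 800 - 264 + 3520\right) 1 = 2453 \cdot 1 = 2453$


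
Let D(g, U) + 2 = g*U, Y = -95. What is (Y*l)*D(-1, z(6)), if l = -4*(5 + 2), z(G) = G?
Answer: -21280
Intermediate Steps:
l = -28 (l = -4*7 = -28)
D(g, U) = -2 + U*g (D(g, U) = -2 + g*U = -2 + U*g)
(Y*l)*D(-1, z(6)) = (-95*(-28))*(-2 + 6*(-1)) = 2660*(-2 - 6) = 2660*(-8) = -21280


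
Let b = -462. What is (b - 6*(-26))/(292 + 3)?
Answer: -306/295 ≈ -1.0373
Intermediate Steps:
(b - 6*(-26))/(292 + 3) = (-462 - 6*(-26))/(292 + 3) = (-462 + 156)/295 = -306*1/295 = -306/295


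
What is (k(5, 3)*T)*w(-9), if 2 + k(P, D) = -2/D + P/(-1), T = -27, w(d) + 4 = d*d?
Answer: 15939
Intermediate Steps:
w(d) = -4 + d² (w(d) = -4 + d*d = -4 + d²)
k(P, D) = -2 - P - 2/D (k(P, D) = -2 + (-2/D + P/(-1)) = -2 + (-2/D + P*(-1)) = -2 + (-2/D - P) = -2 + (-P - 2/D) = -2 - P - 2/D)
(k(5, 3)*T)*w(-9) = ((-2 - 1*5 - 2/3)*(-27))*(-4 + (-9)²) = ((-2 - 5 - 2*⅓)*(-27))*(-4 + 81) = ((-2 - 5 - ⅔)*(-27))*77 = -23/3*(-27)*77 = 207*77 = 15939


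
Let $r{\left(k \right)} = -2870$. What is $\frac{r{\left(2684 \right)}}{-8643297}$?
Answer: $\frac{2870}{8643297} \approx 0.00033205$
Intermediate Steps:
$\frac{r{\left(2684 \right)}}{-8643297} = - \frac{2870}{-8643297} = \left(-2870\right) \left(- \frac{1}{8643297}\right) = \frac{2870}{8643297}$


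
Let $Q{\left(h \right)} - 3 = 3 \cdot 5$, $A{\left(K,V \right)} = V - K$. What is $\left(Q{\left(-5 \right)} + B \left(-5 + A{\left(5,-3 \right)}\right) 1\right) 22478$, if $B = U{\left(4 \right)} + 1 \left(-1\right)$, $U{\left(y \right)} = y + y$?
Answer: $-1640894$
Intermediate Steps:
$U{\left(y \right)} = 2 y$
$B = 7$ ($B = 2 \cdot 4 + 1 \left(-1\right) = 8 - 1 = 7$)
$Q{\left(h \right)} = 18$ ($Q{\left(h \right)} = 3 + 3 \cdot 5 = 3 + 15 = 18$)
$\left(Q{\left(-5 \right)} + B \left(-5 + A{\left(5,-3 \right)}\right) 1\right) 22478 = \left(18 + 7 \left(-5 - 8\right) 1\right) 22478 = \left(18 + 7 \left(\left(-13\right) 1\right)\right) 22478 = \left(18 + 7 \left(-13\right)\right) 22478 = \left(18 - 91\right) 22478 = \left(-73\right) 22478 = -1640894$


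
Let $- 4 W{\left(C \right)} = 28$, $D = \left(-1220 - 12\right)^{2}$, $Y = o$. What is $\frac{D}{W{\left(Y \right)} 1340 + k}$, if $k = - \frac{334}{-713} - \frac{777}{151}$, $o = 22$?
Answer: $- \frac{163413485312}{1010382507} \approx -161.73$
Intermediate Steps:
$Y = 22$
$D = 1517824$ ($D = \left(-1232\right)^{2} = 1517824$)
$k = - \frac{503567}{107663}$ ($k = \left(-334\right) \left(- \frac{1}{713}\right) - \frac{777}{151} = \frac{334}{713} - \frac{777}{151} = - \frac{503567}{107663} \approx -4.6773$)
$W{\left(C \right)} = -7$ ($W{\left(C \right)} = \left(- \frac{1}{4}\right) 28 = -7$)
$\frac{D}{W{\left(Y \right)} 1340 + k} = \frac{1517824}{\left(-7\right) 1340 - \frac{503567}{107663}} = \frac{1517824}{-9380 - \frac{503567}{107663}} = \frac{1517824}{- \frac{1010382507}{107663}} = 1517824 \left(- \frac{107663}{1010382507}\right) = - \frac{163413485312}{1010382507}$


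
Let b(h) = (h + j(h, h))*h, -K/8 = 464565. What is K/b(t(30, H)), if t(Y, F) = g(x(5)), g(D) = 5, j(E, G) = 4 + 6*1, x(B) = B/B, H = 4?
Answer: -247768/5 ≈ -49554.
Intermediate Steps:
K = -3716520 (K = -8*464565 = -3716520)
x(B) = 1
j(E, G) = 10 (j(E, G) = 4 + 6 = 10)
t(Y, F) = 5
b(h) = h*(10 + h) (b(h) = (h + 10)*h = (10 + h)*h = h*(10 + h))
K/b(t(30, H)) = -3716520*1/(5*(10 + 5)) = -3716520/(5*15) = -3716520/75 = -3716520*1/75 = -247768/5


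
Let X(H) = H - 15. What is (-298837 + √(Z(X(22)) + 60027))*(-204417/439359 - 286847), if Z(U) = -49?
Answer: 12554044300661710/146453 - 42009671830*√59978/146453 ≈ 8.5650e+10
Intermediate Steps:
X(H) = -15 + H
(-298837 + √(Z(X(22)) + 60027))*(-204417/439359 - 286847) = (-298837 + √(-49 + 60027))*(-204417/439359 - 286847) = (-298837 + √59978)*(-204417*1/439359 - 286847) = (-298837 + √59978)*(-68139/146453 - 286847) = (-298837 + √59978)*(-42009671830/146453) = 12554044300661710/146453 - 42009671830*√59978/146453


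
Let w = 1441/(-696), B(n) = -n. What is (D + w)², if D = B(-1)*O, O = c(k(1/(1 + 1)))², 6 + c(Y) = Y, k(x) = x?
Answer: 384669769/484416 ≈ 794.09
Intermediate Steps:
c(Y) = -6 + Y
O = 121/4 (O = (-6 + 1/(1 + 1))² = (-6 + 1/2)² = (-6 + ½)² = (-11/2)² = 121/4 ≈ 30.250)
D = 121/4 (D = -1*(-1)*(121/4) = 1*(121/4) = 121/4 ≈ 30.250)
w = -1441/696 (w = 1441*(-1/696) = -1441/696 ≈ -2.0704)
(D + w)² = (121/4 - 1441/696)² = (19613/696)² = 384669769/484416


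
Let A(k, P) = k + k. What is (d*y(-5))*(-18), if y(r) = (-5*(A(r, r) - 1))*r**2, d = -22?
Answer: 544500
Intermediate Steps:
A(k, P) = 2*k
y(r) = r**2*(5 - 10*r) (y(r) = (-5*(2*r - 1))*r**2 = (-5*(-1 + 2*r))*r**2 = (5 - 10*r)*r**2 = r**2*(5 - 10*r))
(d*y(-5))*(-18) = -22*(-5)**2*(5 - 10*(-5))*(-18) = -550*(5 + 50)*(-18) = -550*55*(-18) = -22*1375*(-18) = -30250*(-18) = 544500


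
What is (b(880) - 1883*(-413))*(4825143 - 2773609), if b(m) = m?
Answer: 1597240259506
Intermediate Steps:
(b(880) - 1883*(-413))*(4825143 - 2773609) = (880 - 1883*(-413))*(4825143 - 2773609) = (880 + 777679)*2051534 = 778559*2051534 = 1597240259506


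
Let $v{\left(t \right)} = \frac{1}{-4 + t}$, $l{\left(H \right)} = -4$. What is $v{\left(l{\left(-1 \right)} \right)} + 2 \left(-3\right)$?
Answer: $- \frac{49}{8} \approx -6.125$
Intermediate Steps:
$v{\left(l{\left(-1 \right)} \right)} + 2 \left(-3\right) = \frac{1}{-4 - 4} + 2 \left(-3\right) = \frac{1}{-8} - 6 = - \frac{1}{8} - 6 = - \frac{49}{8}$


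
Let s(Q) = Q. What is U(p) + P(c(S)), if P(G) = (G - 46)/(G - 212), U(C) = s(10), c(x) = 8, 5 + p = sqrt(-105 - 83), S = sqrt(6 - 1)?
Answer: 1039/102 ≈ 10.186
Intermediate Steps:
S = sqrt(5) ≈ 2.2361
p = -5 + 2*I*sqrt(47) (p = -5 + sqrt(-105 - 83) = -5 + sqrt(-188) = -5 + 2*I*sqrt(47) ≈ -5.0 + 13.711*I)
U(C) = 10
P(G) = (-46 + G)/(-212 + G)
U(p) + P(c(S)) = 10 + (-46 + 8)/(-212 + 8) = 10 - 38/(-204) = 10 - 1/204*(-38) = 10 + 19/102 = 1039/102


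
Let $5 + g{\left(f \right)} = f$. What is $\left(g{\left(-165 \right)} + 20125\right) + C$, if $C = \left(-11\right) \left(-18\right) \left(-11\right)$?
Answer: $17777$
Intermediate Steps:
$g{\left(f \right)} = -5 + f$
$C = -2178$ ($C = 198 \left(-11\right) = -2178$)
$\left(g{\left(-165 \right)} + 20125\right) + C = \left(\left(-5 - 165\right) + 20125\right) - 2178 = \left(-170 + 20125\right) - 2178 = 19955 - 2178 = 17777$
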